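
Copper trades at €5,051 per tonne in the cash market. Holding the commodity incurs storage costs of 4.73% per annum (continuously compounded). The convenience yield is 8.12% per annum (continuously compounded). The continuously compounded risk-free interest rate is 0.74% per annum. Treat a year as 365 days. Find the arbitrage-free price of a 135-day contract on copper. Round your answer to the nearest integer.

€5,002 per tonne

Net carry = r + u − y = 0.0074 + 0.0473 − 0.0812 = -0.0265
F = S·e^((r+u−y)T) = 5051 · e^(-0.0265 × 135/365) = 5051 · e^-0.009801
= 5051 × 0.990247 = €5,002 per tonne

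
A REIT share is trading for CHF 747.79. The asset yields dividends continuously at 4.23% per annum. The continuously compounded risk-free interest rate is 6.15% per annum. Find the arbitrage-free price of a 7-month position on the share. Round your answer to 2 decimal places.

F = S·e^((r − q)T) = 747.79 · e^((0.0615 − 0.0423) × 7/12)
= 747.79 · e^0.011200 = 747.79 × 1.011263
F = CHF 756.21

CHF 756.21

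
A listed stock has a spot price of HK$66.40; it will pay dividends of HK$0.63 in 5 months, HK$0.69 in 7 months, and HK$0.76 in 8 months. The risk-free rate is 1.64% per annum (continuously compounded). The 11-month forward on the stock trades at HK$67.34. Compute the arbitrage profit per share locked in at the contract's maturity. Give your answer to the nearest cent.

PV(dividends) I = 0.63·e^(−0.0164·5/12) + 0.69·e^(−0.0164·7/12) + 0.76·e^(−0.0164·8/12) = 2.0609
Fair forward F* = (S − I)·e^(rT) = (66.40 − 2.0609)·e^0.015033 = 64.3391 × 1.015147 = 65.3136
Market HK$67.34 > fair 65.3136: forward overpriced → cash-and-carry (borrow at r, buy the stock and collect the dividends, short the forward).
Profit at T = |F_mkt − F*| = |67.34 − 65.3136| = HK$2.03 per share

HK$2.03 per share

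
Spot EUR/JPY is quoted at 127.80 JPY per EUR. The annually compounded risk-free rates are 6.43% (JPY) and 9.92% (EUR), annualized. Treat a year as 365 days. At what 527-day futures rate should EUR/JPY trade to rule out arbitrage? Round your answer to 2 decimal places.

121.98

By covered interest parity, F = S · (1+r_JPY)^T / (1+r_EUR)^T
= 127.80 × 1.094148 / 1.146326 = 127.80 × 0.954482
F = 121.98 JPY per EUR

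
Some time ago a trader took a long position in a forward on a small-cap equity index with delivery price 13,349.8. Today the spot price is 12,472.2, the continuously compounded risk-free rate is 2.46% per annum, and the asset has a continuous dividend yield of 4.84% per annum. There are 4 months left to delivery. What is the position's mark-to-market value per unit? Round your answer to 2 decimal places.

Current fair forward for the remaining 4 months: F = S·e^((r − q)·T), (r − q) = 0.0246 − 0.0484 = -0.0238
F = 12472.2 · e^(-0.0238 × 4/12) = 12472.2 × 0.99209805 = 12373.6453
Value of long forward = (F − K)·e^(−rT) = (12373.6453 − 13349.8) · e^(−0.0246·4/12)
= -976.1547 × 0.99183353 = -968.18

-968.18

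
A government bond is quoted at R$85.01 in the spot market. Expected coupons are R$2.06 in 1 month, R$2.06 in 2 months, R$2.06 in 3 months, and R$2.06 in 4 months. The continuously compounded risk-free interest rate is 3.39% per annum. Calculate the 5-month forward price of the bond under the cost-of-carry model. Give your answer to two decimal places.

R$77.92

PV(coupons) I = 2.06·e^(−0.0339·1/12) + 2.06·e^(−0.0339·2/12) + 2.06·e^(−0.0339·3/12) + 2.06·e^(−0.0339·4/12)
I = 2.0542 + 2.0484 + 2.0426 + 2.0369 = 8.1821
F = (S − I)·e^(rT) = (85.01 − 8.1821) · e^(0.0339·5/12)
= 76.8279 · e^0.014125 = 76.8279 × 1.014225 = R$77.92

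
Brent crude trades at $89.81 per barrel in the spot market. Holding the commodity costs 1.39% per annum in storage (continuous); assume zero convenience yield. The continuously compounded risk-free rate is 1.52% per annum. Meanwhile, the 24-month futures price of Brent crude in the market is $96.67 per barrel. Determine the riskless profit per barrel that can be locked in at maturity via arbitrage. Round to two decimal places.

Fair futures: F* = S·e^(carry·T), with carry = (r + u) = 0.0152 + 0.0139 = 0.0291
F* = 89.81 · e^(0.0291 × 24/12) = 89.81 · e^0.058200 = 89.81 × 1.059927 = $95.1920
Market $96.67 > fair $95.1920: forward overpriced → cash-and-carry (buy spot, short the forward).
At maturity, profit = |F_mkt − F*| = |96.67 − 95.1920| = $1.48 per barrel

$1.48 per barrel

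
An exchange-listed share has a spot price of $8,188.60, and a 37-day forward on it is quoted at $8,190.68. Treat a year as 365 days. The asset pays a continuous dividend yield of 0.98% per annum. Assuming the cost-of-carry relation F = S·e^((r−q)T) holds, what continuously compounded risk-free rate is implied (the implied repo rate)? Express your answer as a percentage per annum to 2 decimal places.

From F = S·e^((r−q)T): (r − q) = ln(F/S)/T
ln(8190.68/8188.60) = ln(1.000254) = 0.000254
(r − q) = 0.000254 / (37/365) = 0.002506
r = ln(F/S)/T + q = 0.002506 + 0.0098 = 0.012306
r = 1.23%

1.23%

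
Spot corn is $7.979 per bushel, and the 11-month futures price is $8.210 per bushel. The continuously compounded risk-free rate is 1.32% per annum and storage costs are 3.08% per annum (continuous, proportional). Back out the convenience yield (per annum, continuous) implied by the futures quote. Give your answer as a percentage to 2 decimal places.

F = S·e^((r+u−y)T) ⇒ (r+u−y) = ln(F/S)/T
ln(8.210/7.979) = 0.028540; /T ⇒ 0.031135
y = r + u − ln(F/S)/T = 0.0132 + 0.0308 − 0.031135 = 0.012865
y = 1.29%

1.29%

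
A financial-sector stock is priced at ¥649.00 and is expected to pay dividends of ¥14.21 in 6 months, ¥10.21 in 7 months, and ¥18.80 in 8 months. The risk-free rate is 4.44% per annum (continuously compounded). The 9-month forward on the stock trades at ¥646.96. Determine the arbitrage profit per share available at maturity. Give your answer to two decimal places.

PV(dividends) I = 14.21·e^(−0.0444·6/12) + 10.21·e^(−0.0444·7/12) + 18.80·e^(−0.0444·8/12) = 42.0986
Fair forward F* = (S − I)·e^(rT) = (649.00 − 42.0986)·e^0.033300 = 606.9014 × 1.033861 = 627.4517
Market ¥646.96 > fair 627.4517: forward overpriced → cash-and-carry (borrow at r, buy the stock and collect the dividends, short the forward).
Profit at T = |F_mkt − F*| = |646.96 − 627.4517| = ¥19.51 per share

¥19.51 per share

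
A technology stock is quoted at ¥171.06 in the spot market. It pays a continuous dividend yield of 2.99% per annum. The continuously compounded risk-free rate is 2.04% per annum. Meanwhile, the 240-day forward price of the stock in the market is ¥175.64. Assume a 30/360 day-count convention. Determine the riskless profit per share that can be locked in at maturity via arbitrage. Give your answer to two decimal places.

¥5.66 per share

Fair forward: F* = S·e^(carry·T), with carry = (r − q) = 0.0204 − 0.0299 = -0.0095
F* = 171.06 · e^(-0.0095 × 240/360) = 171.06 · e^-0.006333 = 171.06 × 0.993687 = ¥169.9801
Market ¥175.64 > fair ¥169.9801: forward overpriced → cash-and-carry (buy spot, short the forward).
At maturity, profit = |F_mkt − F*| = |175.64 − 169.9801| = ¥5.66 per share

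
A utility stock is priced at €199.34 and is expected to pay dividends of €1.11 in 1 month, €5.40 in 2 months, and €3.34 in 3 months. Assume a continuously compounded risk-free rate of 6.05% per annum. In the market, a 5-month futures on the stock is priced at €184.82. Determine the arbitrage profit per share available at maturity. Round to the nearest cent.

€9.62 per share

PV(dividends) I = 1.11·e^(−0.0605·1/12) + 5.40·e^(−0.0605·2/12) + 3.34·e^(−0.0605·3/12) = 9.7401
Fair futures F* = (S − I)·e^(rT) = (199.34 − 9.7401)·e^0.025208 = 189.5999 × 1.025528 = 194.4400
Market €184.82 < fair 194.4400: forward underpriced → reverse cash-and-carry (short the stock, invest proceeds at r, pay the dividends, go long the forward).
Profit at T = |F_mkt − F*| = |184.82 − 194.4400| = €9.62 per share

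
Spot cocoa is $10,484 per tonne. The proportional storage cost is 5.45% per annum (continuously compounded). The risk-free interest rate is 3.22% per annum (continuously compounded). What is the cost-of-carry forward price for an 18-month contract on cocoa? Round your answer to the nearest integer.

Net carry = r + u − y = 0.0322 + 0.0545 − 0.0000 = 0.0867
F = S·e^((r+u−y)T) = 10484 · e^(0.0867 × 18/12) = 10484 · e^0.130050
= 10484 × 1.138885 = $11,940 per tonne

$11,940 per tonne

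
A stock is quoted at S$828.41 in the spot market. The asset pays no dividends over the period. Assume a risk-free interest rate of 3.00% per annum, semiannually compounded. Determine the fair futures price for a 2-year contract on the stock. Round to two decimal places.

S$879.24

F = S · (1+r/2)^(2T)
= 828.41 × 1.061364
F = S$879.24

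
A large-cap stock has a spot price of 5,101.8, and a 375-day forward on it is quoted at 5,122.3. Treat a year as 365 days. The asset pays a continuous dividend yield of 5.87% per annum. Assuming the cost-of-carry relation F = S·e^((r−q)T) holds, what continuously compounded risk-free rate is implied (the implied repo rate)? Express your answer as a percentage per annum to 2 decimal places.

From F = S·e^((r−q)T): (r − q) = ln(F/S)/T
ln(5122.3/5101.8) = ln(1.004018) = 0.004010
(r − q) = 0.004010 / (375/365) = 0.003903
r = ln(F/S)/T + q = 0.003903 + 0.0587 = 0.062603
r = 6.26%

6.26%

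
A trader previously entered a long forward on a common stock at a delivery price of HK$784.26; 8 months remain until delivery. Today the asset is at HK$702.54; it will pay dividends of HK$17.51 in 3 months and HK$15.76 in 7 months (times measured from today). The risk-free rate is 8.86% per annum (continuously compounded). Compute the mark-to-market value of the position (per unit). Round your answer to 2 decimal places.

PV(remaining dividends) I = 17.51·e^(−0.0886·3/12) + 15.76·e^(−0.0886·7/12) = 32.0926
Current forward F = (S − I)·e^(rT) = (702.54 − 32.0926)·e^(0.0886·8/12) = 670.4474 × 1.060846 = 711.2414
Value (long) = (F − K)·e^(−rT) = (711.2414 − 784.26) × 0.942644 = -68.8305
Value = -HK$68.83

-HK$68.83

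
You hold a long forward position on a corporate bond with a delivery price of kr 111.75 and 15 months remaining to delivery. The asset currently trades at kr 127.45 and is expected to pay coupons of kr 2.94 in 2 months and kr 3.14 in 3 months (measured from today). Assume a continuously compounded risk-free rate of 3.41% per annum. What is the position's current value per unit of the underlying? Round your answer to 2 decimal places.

PV(remaining coupons) I = 2.94·e^(−0.0341·2/12) + 3.14·e^(−0.0341·3/12) = 6.0367
Current forward F = (S − I)·e^(rT) = (127.45 − 6.0367)·e^(0.0341·15/12) = 121.4133 × 1.043546 = 126.7004
Value (long) = (F − K)·e^(−rT) = (126.7004 − 111.75) × 0.958271 = 14.3265
Value = kr 14.33

kr 14.33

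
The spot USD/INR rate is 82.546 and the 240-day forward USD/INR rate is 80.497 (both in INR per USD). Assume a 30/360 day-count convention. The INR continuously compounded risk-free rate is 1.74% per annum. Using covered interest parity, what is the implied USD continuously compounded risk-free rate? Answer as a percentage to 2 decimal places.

F = S·e^((r_INR − r_USD)T) ⇒ r_USD = r_INR − ln(F/S)/T
ln(80.497/82.546) = -0.025136; /(240/360) = -0.037704
r_USD = 0.0174 + 0.037704 = 0.055104
r_USD = 5.51%

5.51%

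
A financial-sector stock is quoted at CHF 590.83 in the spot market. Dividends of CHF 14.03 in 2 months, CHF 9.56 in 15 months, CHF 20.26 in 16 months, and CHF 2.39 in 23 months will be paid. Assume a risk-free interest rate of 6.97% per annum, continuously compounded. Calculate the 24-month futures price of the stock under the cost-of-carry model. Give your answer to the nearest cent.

CHF 629.57

PV(dividends) I = 14.03·e^(−0.0697·2/12) + 9.56·e^(−0.0697·15/12) + 20.26·e^(−0.0697·16/12) + 2.39·e^(−0.0697·23/12)
I = 13.8680 + 8.7623 + 18.4620 + 2.0911 = 43.1834
F = (S − I)·e^(rT) = (590.83 − 43.1834) · e^(0.0697·24/12)
= 547.6466 · e^0.139400 = 547.6466 × 1.149584 = CHF 629.57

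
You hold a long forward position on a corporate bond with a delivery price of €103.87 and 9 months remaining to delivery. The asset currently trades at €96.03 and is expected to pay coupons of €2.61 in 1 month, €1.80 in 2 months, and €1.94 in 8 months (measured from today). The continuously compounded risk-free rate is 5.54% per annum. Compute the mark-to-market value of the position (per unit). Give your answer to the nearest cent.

-€9.86

PV(remaining coupons) I = 2.61·e^(−0.0554·1/12) + 1.80·e^(−0.0554·2/12) + 1.94·e^(−0.0554·8/12) = 6.2511
Current forward F = (S − I)·e^(rT) = (96.03 − 6.2511)·e^(0.0554·9/12) = 89.7789 × 1.042425 = 93.5878
Value (long) = (F − K)·e^(−rT) = (93.5878 − 103.87) × 0.959301 = -9.8637
Value = -€9.86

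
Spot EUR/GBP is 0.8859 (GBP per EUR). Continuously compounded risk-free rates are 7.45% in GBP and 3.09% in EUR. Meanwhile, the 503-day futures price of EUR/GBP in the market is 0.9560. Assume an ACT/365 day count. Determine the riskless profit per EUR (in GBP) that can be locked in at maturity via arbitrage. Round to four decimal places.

0.0152 per EUR (in GBP)

Fair futures: F* = S·e^(carry·T), with carry = (r_GBP − r_EUR) = 0.0745 − 0.0309 = 0.0436
F* = 0.8859 · e^(0.0436 × 503/365) = 0.8859 · e^0.060084 = 0.8859 × 1.061926 = 0.9408
Market 0.9560 > fair 0.9408: forward overpriced → cash-and-carry (buy spot, short the forward).
At maturity, profit = |F_mkt − F*| = |0.9560 − 0.9408| = 0.0152 per EUR (in GBP)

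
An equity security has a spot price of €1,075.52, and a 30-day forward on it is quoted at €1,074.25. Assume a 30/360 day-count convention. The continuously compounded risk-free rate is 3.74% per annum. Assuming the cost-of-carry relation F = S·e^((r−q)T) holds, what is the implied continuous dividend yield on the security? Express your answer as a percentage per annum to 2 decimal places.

5.16%

From F = S·e^((r−q)T): (r − q) = ln(F/S)/T
ln(1074.25/1075.52) = ln(0.998819) = -0.001182
(r − q) = -0.001182 / (30/360) = -0.014184
q = r − ln(F/S)/T = 0.0374 + 0.014184 = 0.051584
q = 5.16%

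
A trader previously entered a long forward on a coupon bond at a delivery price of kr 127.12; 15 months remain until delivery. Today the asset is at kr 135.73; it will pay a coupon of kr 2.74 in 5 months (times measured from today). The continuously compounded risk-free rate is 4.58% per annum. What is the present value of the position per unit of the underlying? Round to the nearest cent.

PV(remaining coupons) I = 2.74·e^(−0.0458·5/12) = 2.6882
Current forward F = (S − I)·e^(rT) = (135.73 − 2.6882)·e^(0.0458·15/12) = 133.0418 × 1.058921 = 140.8808
Value (long) = (F − K)·e^(−rT) = (140.8808 − 127.12) × 0.944358 = 12.9951
Value = kr 13.00

kr 13.00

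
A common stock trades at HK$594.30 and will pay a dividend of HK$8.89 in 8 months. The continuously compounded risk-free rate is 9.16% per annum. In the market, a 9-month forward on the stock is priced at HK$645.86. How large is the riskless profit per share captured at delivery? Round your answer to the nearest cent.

HK$18.25 per share

PV(dividends) I = 8.89·e^(−0.0916·8/12) = 8.3634
Fair forward F* = (S − I)·e^(rT) = (594.30 − 8.3634)·e^0.068700 = 585.9366 × 1.071115 = 627.6055
Market HK$645.86 > fair 627.6055: forward overpriced → cash-and-carry (borrow at r, buy the stock and collect the dividends, short the forward).
Profit at T = |F_mkt − F*| = |645.86 − 627.6055| = HK$18.25 per share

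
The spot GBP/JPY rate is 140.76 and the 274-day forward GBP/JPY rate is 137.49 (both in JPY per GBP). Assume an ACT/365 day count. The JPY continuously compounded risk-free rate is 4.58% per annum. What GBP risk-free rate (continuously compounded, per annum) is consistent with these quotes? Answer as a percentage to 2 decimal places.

F = S·e^((r_JPY − r_GBP)T) ⇒ r_GBP = r_JPY − ln(F/S)/T
ln(137.49/140.76) = -0.023505; /(274/365) = -0.031311
r_GBP = 0.0458 + 0.031311 = 0.077111
r_GBP = 7.71%

7.71%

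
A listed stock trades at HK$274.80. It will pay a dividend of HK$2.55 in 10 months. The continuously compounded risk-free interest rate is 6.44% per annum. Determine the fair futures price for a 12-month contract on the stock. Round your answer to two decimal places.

PV(dividends) I = 2.55·e^(−0.0644·10/12)
I = 2.4168
F = (S − I)·e^(rT) = (274.80 − 2.4168) · e^(0.0644·12/12)
= 272.3832 · e^0.064400 = 272.3832 × 1.066519 = HK$290.50

HK$290.50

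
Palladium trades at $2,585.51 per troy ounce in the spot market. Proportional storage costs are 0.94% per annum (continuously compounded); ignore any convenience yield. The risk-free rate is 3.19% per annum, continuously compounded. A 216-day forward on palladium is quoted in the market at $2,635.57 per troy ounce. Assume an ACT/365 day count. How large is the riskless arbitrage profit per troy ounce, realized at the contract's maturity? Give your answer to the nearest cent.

Fair forward: F* = S·e^(carry·T), with carry = (r + u) = 0.0319 + 0.0094 = 0.0413
F* = 2585.51 · e^(0.0413 × 216/365) = 2585.51 · e^0.02444055 = 2585.51 × 1.02474167 = $2649.4798
Market $2635.57 < fair $2649.4798: forward underpriced → reverse cash-and-carry (short spot, go long the forward).
At maturity, profit = |F_mkt − F*| = |2635.57 − 2649.4798| = $13.91 per troy ounce

$13.91 per troy ounce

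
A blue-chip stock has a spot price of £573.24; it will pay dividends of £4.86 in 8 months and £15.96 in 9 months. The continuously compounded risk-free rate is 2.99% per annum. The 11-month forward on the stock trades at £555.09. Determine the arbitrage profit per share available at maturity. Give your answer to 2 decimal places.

£13.14 per share

PV(dividends) I = 4.86·e^(−0.0299·8/12) + 15.96·e^(−0.0299·9/12) = 20.3702
Fair forward F* = (S − I)·e^(rT) = (573.24 − 20.3702)·e^0.027408 = 552.8698 × 1.027787 = 568.2324
Market £555.09 < fair 568.2324: forward underpriced → reverse cash-and-carry (short the stock, invest proceeds at r, pay the dividends, go long the forward).
Profit at T = |F_mkt − F*| = |555.09 − 568.2324| = £13.14 per share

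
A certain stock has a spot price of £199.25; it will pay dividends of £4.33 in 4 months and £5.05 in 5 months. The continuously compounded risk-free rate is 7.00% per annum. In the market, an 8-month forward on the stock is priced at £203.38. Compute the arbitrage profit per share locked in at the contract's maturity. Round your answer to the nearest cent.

£4.18 per share

PV(dividends) I = 4.33·e^(−0.0700·4/12) + 5.05·e^(−0.0700·5/12) = 9.1350
Fair forward F* = (S − I)·e^(rT) = (199.25 − 9.1350)·e^0.046667 = 190.1150 × 1.047773 = 199.1974
Market £203.38 > fair 199.1974: forward overpriced → cash-and-carry (borrow at r, buy the stock and collect the dividends, short the forward).
Profit at T = |F_mkt − F*| = |203.38 − 199.1974| = £4.18 per share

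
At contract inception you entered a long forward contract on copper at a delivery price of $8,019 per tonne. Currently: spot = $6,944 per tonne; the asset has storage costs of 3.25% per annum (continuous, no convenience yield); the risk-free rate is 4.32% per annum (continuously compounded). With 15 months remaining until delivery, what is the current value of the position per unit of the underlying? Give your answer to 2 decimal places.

-$365.55 per tonne

Current fair forward for the remaining 15 months: F = S·e^((r + u)·T), (r + u) = 0.0432 + 0.0325 = 0.0757
F = 6944 · e^(0.0757 × 15/12) = 6944 × 1.09924656 = 7633.1681
Value of long forward = (F − K)·e^(−rT) = (7633.1681 − 8019) · e^(−0.0432·15/12)
= -385.8319 × 0.94743211 = -365.55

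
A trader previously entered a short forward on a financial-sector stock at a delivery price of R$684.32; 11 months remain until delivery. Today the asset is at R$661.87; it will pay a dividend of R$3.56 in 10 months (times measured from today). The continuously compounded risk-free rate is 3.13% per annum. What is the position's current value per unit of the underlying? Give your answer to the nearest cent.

R$6.56

PV(remaining dividends) I = 3.56·e^(−0.0313·10/12) = 3.4683
Current forward F = (S − I)·e^(rT) = (661.87 − 3.4683)·e^(0.0313·11/12) = 658.4017 × 1.029107 = 677.5658
Value (long) = (F − K)·e^(−rT) = (677.5658 − 684.32) × 0.971716 = -6.5632
Short position value = −(long value) = R$6.56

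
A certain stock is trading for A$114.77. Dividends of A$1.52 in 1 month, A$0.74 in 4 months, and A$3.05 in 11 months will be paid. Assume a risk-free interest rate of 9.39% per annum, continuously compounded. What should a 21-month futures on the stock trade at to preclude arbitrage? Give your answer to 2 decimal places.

A$129.35

PV(dividends) I = 1.52·e^(−0.0939·1/12) + 0.74·e^(−0.0939·4/12) + 3.05·e^(−0.0939·11/12)
I = 1.5082 + 0.7172 + 2.7985 = 5.0239
F = (S − I)·e^(rT) = (114.77 − 5.0239) · e^(0.0939·21/12)
= 109.7461 · e^0.164325 = 109.7461 × 1.178597 = A$129.35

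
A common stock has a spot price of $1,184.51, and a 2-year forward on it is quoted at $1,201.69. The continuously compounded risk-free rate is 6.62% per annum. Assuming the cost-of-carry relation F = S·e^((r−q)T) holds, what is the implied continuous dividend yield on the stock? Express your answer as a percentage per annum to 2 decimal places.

From F = S·e^((r−q)T): (r − q) = ln(F/S)/T
ln(1201.69/1184.51) = ln(1.014504) = 0.014400
(r − q) = 0.014400 / (2) = 0.007200
q = r − ln(F/S)/T = 0.0662 − 0.007200 = 0.059000
q = 5.90%

5.90%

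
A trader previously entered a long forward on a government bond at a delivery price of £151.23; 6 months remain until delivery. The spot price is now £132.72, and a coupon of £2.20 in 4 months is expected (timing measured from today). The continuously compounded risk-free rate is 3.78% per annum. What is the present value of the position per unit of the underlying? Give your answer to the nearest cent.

PV(remaining coupons) I = 2.20·e^(−0.0378·4/12) = 2.1725
Current forward F = (S − I)·e^(rT) = (132.72 − 2.1725)·e^(0.0378·6/12) = 130.5475 × 1.019080 = 133.0383
Value (long) = (F − K)·e^(−rT) = (133.0383 − 151.23) × 0.981277 = -17.8511
Value = -£17.85

-£17.85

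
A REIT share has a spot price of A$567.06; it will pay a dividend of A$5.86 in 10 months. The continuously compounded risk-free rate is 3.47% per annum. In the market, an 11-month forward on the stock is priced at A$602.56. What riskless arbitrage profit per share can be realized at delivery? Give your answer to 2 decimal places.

PV(dividends) I = 5.86·e^(−0.0347·10/12) = 5.6930
Fair forward F* = (S − I)·e^(rT) = (567.06 − 5.6930)·e^0.031808 = 561.3670 × 1.032319 = 579.5098
Market A$602.56 > fair 579.5098: forward overpriced → cash-and-carry (borrow at r, buy the stock and collect the dividends, short the forward).
Profit at T = |F_mkt − F*| = |602.56 − 579.5098| = A$23.05 per share

A$23.05 per share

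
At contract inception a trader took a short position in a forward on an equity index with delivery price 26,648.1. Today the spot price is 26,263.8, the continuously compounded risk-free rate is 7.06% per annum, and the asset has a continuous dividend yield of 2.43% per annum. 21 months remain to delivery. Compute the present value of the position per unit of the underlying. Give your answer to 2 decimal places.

-1619.36

Current fair forward for the remaining 21 months: F = S·e^((r − q)·T), (r − q) = 0.0706 − 0.0243 = 0.0463
F = 26263.8 · e^(0.0463 × 21/12) = 26263.8 × 1.08439801 = 28480.4125
Value of long forward = (F − K)·e^(−rT) = (28480.4125 − 26648.1) · e^(−0.0706·21/12)
= 1832.3125 × 0.88377745 = 1619.36
Short position value = −(long value) = -1619.36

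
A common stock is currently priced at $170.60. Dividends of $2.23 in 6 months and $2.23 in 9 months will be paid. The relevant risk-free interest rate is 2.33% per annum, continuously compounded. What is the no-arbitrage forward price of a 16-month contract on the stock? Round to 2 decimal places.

PV(dividends) I = 2.23·e^(−0.0233·6/12) + 2.23·e^(−0.0233·9/12)
I = 2.2042 + 2.1914 = 4.3956
F = (S − I)·e^(rT) = (170.60 − 4.3956) · e^(0.0233·16/12)
= 166.2044 · e^0.031067 = 166.2044 × 1.031555 = $171.45

$171.45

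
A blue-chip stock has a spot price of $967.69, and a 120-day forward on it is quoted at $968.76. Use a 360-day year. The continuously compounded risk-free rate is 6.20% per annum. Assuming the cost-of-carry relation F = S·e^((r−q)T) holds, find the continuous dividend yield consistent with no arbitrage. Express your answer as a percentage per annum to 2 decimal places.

5.87%

From F = S·e^((r−q)T): (r − q) = ln(F/S)/T
ln(968.76/967.69) = ln(1.001106) = 0.001105
(r − q) = 0.001105 / (120/360) = 0.003315
q = r − ln(F/S)/T = 0.0620 − 0.003315 = 0.058685
q = 5.87%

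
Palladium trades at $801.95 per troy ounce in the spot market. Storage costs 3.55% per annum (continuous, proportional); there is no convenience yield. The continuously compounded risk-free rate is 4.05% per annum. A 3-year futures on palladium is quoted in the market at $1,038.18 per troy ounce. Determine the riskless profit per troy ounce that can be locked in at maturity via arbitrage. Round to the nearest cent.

Fair futures: F* = S·e^(carry·T), with carry = (r + u) = 0.0405 + 0.0355 = 0.0760
F* = 801.95 · e^(0.0760 × 3) = 801.95 · e^0.228000 = 801.95 × 1.256085 = $1007.3174
Market $1038.18 > fair $1007.3174: forward overpriced → cash-and-carry (buy spot, short the forward).
At maturity, profit = |F_mkt − F*| = |1038.18 − 1007.3174| = $30.86 per troy ounce

$30.86 per troy ounce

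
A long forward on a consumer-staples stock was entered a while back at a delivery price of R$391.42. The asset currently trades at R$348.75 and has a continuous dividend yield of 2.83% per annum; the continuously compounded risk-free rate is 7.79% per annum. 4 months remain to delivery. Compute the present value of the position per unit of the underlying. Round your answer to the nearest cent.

Current fair forward for the remaining 4 months: F = S·e^((r − q)·T), (r − q) = 0.0779 − 0.0283 = 0.0496
F = 348.75 · e^(0.0496 × 4/12) = 348.75 × 1.016671 = 354.5640
Value of long forward = (F − K)·e^(−rT) = (354.5640 − 391.42) · e^(−0.0779·4/12)
= -36.8560 × 0.974368 = -35.91

-R$35.91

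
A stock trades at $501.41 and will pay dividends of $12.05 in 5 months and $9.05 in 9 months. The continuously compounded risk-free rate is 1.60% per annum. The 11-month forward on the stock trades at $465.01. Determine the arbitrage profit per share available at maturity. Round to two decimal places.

$22.59 per share

PV(dividends) I = 12.05·e^(−0.0160·5/12) + 9.05·e^(−0.0160·9/12) = 20.9120
Fair forward F* = (S − I)·e^(rT) = (501.41 − 20.9120)·e^0.014667 = 480.4980 × 1.014775 = 487.5974
Market $465.01 < fair 487.5974: forward underpriced → reverse cash-and-carry (short the stock, invest proceeds at r, pay the dividends, go long the forward).
Profit at T = |F_mkt − F*| = |465.01 − 487.5974| = $22.59 per share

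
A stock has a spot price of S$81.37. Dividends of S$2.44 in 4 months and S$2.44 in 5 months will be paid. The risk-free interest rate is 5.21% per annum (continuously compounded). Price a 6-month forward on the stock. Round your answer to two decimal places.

PV(dividends) I = 2.44·e^(−0.0521·4/12) + 2.44·e^(−0.0521·5/12)
I = 2.3980 + 2.3876 = 4.7856
F = (S − I)·e^(rT) = (81.37 − 4.7856) · e^(0.0521·6/12)
= 76.5844 · e^0.026050 = 76.5844 × 1.026392 = S$78.61

S$78.61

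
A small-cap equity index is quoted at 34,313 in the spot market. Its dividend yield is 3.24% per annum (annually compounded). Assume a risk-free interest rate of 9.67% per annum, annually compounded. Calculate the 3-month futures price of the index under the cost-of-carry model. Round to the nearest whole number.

F = S · (1+r)^T / (1+q)^T
= 34313 × 1.023345 / 1.008003 = 34313 × 1.015220
F = 34,835

34,835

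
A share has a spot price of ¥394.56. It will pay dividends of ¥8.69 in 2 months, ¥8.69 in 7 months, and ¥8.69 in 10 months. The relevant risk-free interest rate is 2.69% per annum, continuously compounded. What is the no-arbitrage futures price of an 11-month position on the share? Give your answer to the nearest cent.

¥378.07

PV(dividends) I = 8.69·e^(−0.0269·2/12) + 8.69·e^(−0.0269·7/12) + 8.69·e^(−0.0269·10/12)
I = 8.6511 + 8.5547 + 8.4974 = 25.7032
F = (S − I)·e^(rT) = (394.56 − 25.7032) · e^(0.0269·11/12)
= 368.8568 · e^0.024658 = 368.8568 × 1.024965 = ¥378.07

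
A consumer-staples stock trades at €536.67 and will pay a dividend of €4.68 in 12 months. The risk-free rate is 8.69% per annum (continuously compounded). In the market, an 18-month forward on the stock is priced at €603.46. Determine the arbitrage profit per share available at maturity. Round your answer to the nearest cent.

PV(dividends) I = 4.68·e^(−0.0869·12/12) = 4.2905
Fair forward F* = (S − I)·e^(rT) = (536.67 − 4.2905)·e^0.130350 = 532.3795 × 1.139227 = 606.5011
Market €603.46 < fair 606.5011: forward underpriced → reverse cash-and-carry (short the stock, invest proceeds at r, pay the dividends, go long the forward).
Profit at T = |F_mkt − F*| = |603.46 − 606.5011| = €3.04 per share

€3.04 per share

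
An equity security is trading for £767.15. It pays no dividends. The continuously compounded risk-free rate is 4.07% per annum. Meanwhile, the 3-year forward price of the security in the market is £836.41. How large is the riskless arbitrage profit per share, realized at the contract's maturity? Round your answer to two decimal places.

Fair forward: F* = S·e^(carry·T), with carry = r = 0.0407
F* = 767.15 · e^(0.0407 × 3) = 767.15 · e^0.122100 = 767.15 × 1.129867 = £866.7775
Market £836.41 < fair £866.7775: forward underpriced → reverse cash-and-carry (short spot, go long the forward).
At maturity, profit = |F_mkt − F*| = |836.41 − 866.7775| = £30.37 per share

£30.37 per share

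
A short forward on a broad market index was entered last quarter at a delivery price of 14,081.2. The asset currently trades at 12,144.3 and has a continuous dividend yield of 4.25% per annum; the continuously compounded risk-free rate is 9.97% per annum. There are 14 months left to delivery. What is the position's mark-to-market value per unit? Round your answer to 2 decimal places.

Current fair forward for the remaining 14 months: F = S·e^((r − q)·T), (r − q) = 0.0997 − 0.0425 = 0.0572
F = 12144.3 · e^(0.0572 × 14/12) = 12144.3 × 1.06901037 = 12982.3826
Value of long forward = (F − K)·e^(−rT) = (12982.3826 − 14081.2) · e^(−0.0997·14/12)
= -1098.8174 × 0.89019328 = -978.16
Short position value = −(long value) = 978.16

978.16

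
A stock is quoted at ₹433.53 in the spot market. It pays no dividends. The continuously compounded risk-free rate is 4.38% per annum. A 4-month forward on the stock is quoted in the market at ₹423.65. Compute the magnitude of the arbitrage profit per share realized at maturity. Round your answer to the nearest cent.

₹16.26 per share

Fair forward: F* = S·e^(carry·T), with carry = r = 0.0438
F* = 433.53 · e^(0.0438 × 4/12) = 433.53 · e^0.014600 = 433.53 × 1.014707 = ₹439.9059
Market ₹423.65 < fair ₹439.9059: forward underpriced → reverse cash-and-carry (short spot, go long the forward).
At maturity, profit = |F_mkt − F*| = |423.65 − 439.9059| = ₹16.26 per share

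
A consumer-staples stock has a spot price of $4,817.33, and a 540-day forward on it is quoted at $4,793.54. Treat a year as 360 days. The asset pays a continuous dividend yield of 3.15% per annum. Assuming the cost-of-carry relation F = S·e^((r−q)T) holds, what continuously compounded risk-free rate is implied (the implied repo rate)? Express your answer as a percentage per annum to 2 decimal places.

2.82%

From F = S·e^((r−q)T): (r − q) = ln(F/S)/T
ln(4793.54/4817.33) = ln(0.995062) = -0.004950
(r − q) = -0.004950 / (540/360) = -0.003300
r = ln(F/S)/T + q = -0.003300 + 0.0315 = 0.028200
r = 2.82%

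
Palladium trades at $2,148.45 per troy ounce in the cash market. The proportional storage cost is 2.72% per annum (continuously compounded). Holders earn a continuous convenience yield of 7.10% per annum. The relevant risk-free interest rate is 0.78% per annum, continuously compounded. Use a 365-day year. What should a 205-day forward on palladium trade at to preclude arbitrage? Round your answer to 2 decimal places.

$2,105.45 per troy ounce

Net carry = r + u − y = 0.0078 + 0.0272 − 0.0710 = -0.0360
F = S·e^((r+u−y)T) = 2148.45 · e^(-0.0360 × 205/365) = 2148.45 · e^-0.02021918
= 2148.45 × 0.97998386 = $2,105.45 per troy ounce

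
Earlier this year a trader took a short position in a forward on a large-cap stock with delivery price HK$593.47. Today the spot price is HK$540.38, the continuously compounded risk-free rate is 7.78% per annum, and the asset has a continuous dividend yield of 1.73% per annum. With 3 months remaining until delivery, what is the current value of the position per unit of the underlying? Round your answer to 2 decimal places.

HK$43.99

Current fair forward for the remaining 3 months: F = S·e^((r − q)·T), (r − q) = 0.0778 − 0.0173 = 0.0605
F = 540.38 · e^(0.0605 × 3/12) = 540.38 × 1.015240 = 548.6154
Value of long forward = (F − K)·e^(−rT) = (548.6154 − 593.47) · e^(−0.0778·3/12)
= -44.8546 × 0.980738 = -43.99
Short position value = −(long value) = HK$43.99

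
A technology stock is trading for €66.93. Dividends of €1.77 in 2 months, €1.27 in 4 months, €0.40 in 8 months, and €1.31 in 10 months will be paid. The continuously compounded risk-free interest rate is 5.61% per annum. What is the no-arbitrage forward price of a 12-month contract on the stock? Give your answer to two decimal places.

PV(dividends) I = 1.77·e^(−0.0561·2/12) + 1.27·e^(−0.0561·4/12) + 0.40·e^(−0.0561·8/12) + 1.31·e^(−0.0561·10/12)
I = 1.7535 + 1.2465 + 0.3853 + 1.2502 = 4.6355
F = (S − I)·e^(rT) = (66.93 − 4.6355) · e^(0.0561·12/12)
= 62.2945 · e^0.056100 = 62.2945 × 1.057703 = €65.89

€65.89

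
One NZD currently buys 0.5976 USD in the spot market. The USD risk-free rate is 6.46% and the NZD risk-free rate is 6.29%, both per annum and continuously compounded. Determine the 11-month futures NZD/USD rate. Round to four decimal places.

0.5985

F = S·e^((r_USD − r_NZD)T) = 0.5976 · e^((0.0646 − 0.0629) × 11/12)
= 0.5976 · e^0.001558 = 0.5976 × 1.001559
F = 0.5985 USD per NZD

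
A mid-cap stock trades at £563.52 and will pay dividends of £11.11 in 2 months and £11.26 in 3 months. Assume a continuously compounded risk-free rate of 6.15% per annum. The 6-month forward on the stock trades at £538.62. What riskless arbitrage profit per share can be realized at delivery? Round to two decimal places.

£19.72 per share

PV(dividends) I = 11.11·e^(−0.0615·2/12) + 11.26·e^(−0.0615·3/12) = 22.0849
Fair forward F* = (S − I)·e^(rT) = (563.52 − 22.0849)·e^0.030750 = 541.4351 × 1.031228 = 558.3430
Market £538.62 < fair 558.3430: forward underpriced → reverse cash-and-carry (short the stock, invest proceeds at r, pay the dividends, go long the forward).
Profit at T = |F_mkt − F*| = |538.62 − 558.3430| = £19.72 per share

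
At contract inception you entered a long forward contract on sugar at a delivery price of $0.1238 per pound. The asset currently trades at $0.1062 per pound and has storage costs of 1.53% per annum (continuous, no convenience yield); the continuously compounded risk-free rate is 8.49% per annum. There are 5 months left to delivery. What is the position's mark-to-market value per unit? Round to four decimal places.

-$0.0126 per pound

Current fair forward for the remaining 5 months: F = S·e^((r + u)·T), (r + u) = 0.0849 + 0.0153 = 0.1002
F = 0.1062 · e^(0.1002 × 5/12) = 0.1062 × 1.042634 = 0.1107
Value of long forward = (F − K)·e^(−rT) = (0.1107 − 0.1238) · e^(−0.0849·5/12)
= -0.0131 × 0.965243 = -0.0126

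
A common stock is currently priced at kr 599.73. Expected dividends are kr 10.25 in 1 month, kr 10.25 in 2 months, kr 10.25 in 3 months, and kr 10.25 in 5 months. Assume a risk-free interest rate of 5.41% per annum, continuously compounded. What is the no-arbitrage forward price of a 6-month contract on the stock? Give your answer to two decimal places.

kr 574.57

PV(dividends) I = 10.25·e^(−0.0541·1/12) + 10.25·e^(−0.0541·2/12) + 10.25·e^(−0.0541·3/12) + 10.25·e^(−0.0541·5/12)
I = 10.2039 + 10.1580 + 10.1123 + 10.0215 = 40.4957
F = (S − I)·e^(rT) = (599.73 − 40.4957) · e^(0.0541·6/12)
= 559.2343 · e^0.027050 = 559.2343 × 1.027419 = kr 574.57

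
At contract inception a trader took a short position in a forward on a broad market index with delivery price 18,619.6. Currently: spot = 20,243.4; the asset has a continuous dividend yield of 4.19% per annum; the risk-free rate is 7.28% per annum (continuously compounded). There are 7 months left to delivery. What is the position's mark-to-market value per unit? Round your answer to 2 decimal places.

-1909.17

Current fair forward for the remaining 7 months: F = S·e^((r − q)·T), (r − q) = 0.0728 − 0.0419 = 0.0309
F = 20243.4 · e^(0.0309 × 7/12) = 20243.4 × 1.01818843 = 20611.5957
Value of long forward = (F − K)·e^(−rT) = (20611.5957 − 18619.6) · e^(−0.0728·7/12)
= 1991.9957 × 0.95842241 = 1909.17
Short position value = −(long value) = -1909.17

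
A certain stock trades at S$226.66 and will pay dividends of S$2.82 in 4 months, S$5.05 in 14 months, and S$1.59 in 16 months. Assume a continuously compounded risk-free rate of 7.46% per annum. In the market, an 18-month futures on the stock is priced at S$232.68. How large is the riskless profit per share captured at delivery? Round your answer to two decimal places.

S$10.95 per share

PV(dividends) I = 2.82·e^(−0.0746·4/12) + 5.05·e^(−0.0746·14/12) + 1.59·e^(−0.0746·16/12) = 8.8193
Fair futures F* = (S − I)·e^(rT) = (226.66 − 8.8193)·e^0.111900 = 217.8407 × 1.118401 = 243.6333
Market S$232.68 < fair 243.6333: forward underpriced → reverse cash-and-carry (short the stock, invest proceeds at r, pay the dividends, go long the forward).
Profit at T = |F_mkt − F*| = |232.68 − 243.6333| = S$10.95 per share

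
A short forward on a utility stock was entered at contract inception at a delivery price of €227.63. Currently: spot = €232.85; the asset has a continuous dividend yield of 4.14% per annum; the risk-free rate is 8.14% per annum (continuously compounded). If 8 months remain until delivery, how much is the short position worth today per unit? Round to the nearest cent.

Current fair forward for the remaining 8 months: F = S·e^((r − q)·T), (r − q) = 0.0814 − 0.0414 = 0.0400
F = 232.85 · e^(0.0400 × 8/12) = 232.85 × 1.027025 = 239.1428
Value of long forward = (F − K)·e^(−rT) = (239.1428 − 227.63) · e^(−0.0814·8/12)
= 11.5128 × 0.947179 = 10.90
Short position value = −(long value) = -€10.90

-€10.90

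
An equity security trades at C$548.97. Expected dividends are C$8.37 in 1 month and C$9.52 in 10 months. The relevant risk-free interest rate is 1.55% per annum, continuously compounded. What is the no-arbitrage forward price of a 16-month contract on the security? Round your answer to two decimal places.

PV(dividends) I = 8.37·e^(−0.0155·1/12) + 9.52·e^(−0.0155·10/12)
I = 8.3592 + 9.3978 = 17.7570
F = (S − I)·e^(rT) = (548.97 − 17.7570) · e^(0.0155·16/12)
= 531.2130 · e^0.020667 = 531.2130 × 1.020882 = C$542.31

C$542.31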